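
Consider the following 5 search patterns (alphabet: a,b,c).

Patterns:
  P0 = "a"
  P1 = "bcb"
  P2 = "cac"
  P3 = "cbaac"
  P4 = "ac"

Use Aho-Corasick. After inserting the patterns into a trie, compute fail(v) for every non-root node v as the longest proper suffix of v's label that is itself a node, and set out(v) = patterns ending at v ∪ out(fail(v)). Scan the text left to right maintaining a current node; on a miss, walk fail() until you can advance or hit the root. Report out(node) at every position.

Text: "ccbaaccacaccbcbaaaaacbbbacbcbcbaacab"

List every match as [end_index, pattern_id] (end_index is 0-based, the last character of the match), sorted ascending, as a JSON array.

Construct AC machine:
Trie (insert patterns):
  0='ε' goto a→1 b→2 c→5
  1='a' goto c→12  [P0 ends]
  2='b' goto c→3
  3='bc' goto b→4
  4='bcb' goto ·  [P1 ends]
  5='c' goto a→6 b→8
  6='ca' goto c→7
  7='cac' goto ·  [P2 ends]
  8='cb' goto a→9
  9='cba' goto a→10
  10='cbaa' goto c→11
  11='cbaac' goto ·  [P3 ends]
  12='ac' goto ·  [P4 ends]

Failure links (BFS by depth):
  n1('a'): parent n0 fail=0; on 'a' 0 → fail=0;  out {0}∪∅={0}
  n2('b'): parent n0 fail=0; on 'b' 0 → fail=0;  out ∅∪∅=∅
  n5('c'): parent n0 fail=0; on 'c' 0 → fail=0;  out ∅∪∅=∅
  n3('bc'): parent n2 fail=0; on 'c' 0 → fail=5;  out ∅∪∅=∅
  n6('ca'): parent n5 fail=0; on 'a' 0 → fail=1;  out ∅∪{0}={0}
  n8('cb'): parent n5 fail=0; on 'b' 0 → fail=2;  out ∅∪∅=∅
  n12('ac'): parent n1 fail=0; on 'c' 0 → fail=5;  out {4}∪∅={4}
  n4('bcb'): parent n3 fail=5; on 'b' 5 → fail=8;  out {1}∪∅={1}
  n7('cac'): parent n6 fail=1; on 'c' 1 → fail=12;  out {2}∪{4}={2,4}
  n9('cba'): parent n8 fail=2; on 'a' 2→0 → fail=1;  out ∅∪{0}={0}
  n10('cbaa'): parent n9 fail=1; on 'a' 1→0 → fail=1;  out ∅∪{0}={0}
  n11('cbaac'): parent n10 fail=1; on 'c' 1 → fail=12;  out {3}∪{4}={3,4}

Text stream:
pos 0 'c': at 5
pos 1 'c': at 5 (via fail)
pos 2 'b': at 8
pos 3 'a': at 9  → match P0@[3:3]
pos 4 'a': at 10  → match P0@[4:4]
pos 5 'c': at 11  → match P3@[1:5],P4@[4:5]
pos 6 'c': at 5 (via fail)
pos 7 'a': at 6  → match P0@[7:7]
pos 8 'c': at 7  → match P2@[6:8],P4@[7:8]
pos 9 'a': at 6 (via fail)  → match P0@[9:9]
pos 10 'c': at 7  → match P2@[8:10],P4@[9:10]
pos 11 'c': at 5 (via fail)
pos 12 'b': at 8
pos 13 'c': at 3 (via fail)
pos 14 'b': at 4  → match P1@[12:14]
pos 15 'a': at 9 (via fail)  → match P0@[15:15]
pos 16 'a': at 10  → match P0@[16:16]
pos 17 'a': at 1 (via fail)  → match P0@[17:17]
pos 18 'a': at 1 (via fail)  → match P0@[18:18]
pos 19 'a': at 1 (via fail)  → match P0@[19:19]
pos 20 'c': at 12  → match P4@[19:20]
pos 21 'b': at 8 (via fail)
pos 22 'b': at 2 (via fail)
pos 23 'b': at 2 (via fail)
pos 24 'a': at 1 (via fail)  → match P0@[24:24]
pos 25 'c': at 12  → match P4@[24:25]
pos 26 'b': at 8 (via fail)
pos 27 'c': at 3 (via fail)
pos 28 'b': at 4  → match P1@[26:28]
pos 29 'c': at 3 (via fail)
pos 30 'b': at 4  → match P1@[28:30]
pos 31 'a': at 9 (via fail)  → match P0@[31:31]
pos 32 'a': at 10  → match P0@[32:32]
pos 33 'c': at 11  → match P3@[29:33],P4@[32:33]
pos 34 'a': at 6 (via fail)  → match P0@[34:34]
pos 35 'b': at 2 (via fail)

Matches: [[3,0],[4,0],[5,3],[5,4],[7,0],[8,2],[8,4],[9,0],[10,2],[10,4],[14,1],[15,0],[16,0],[17,0],[18,0],[19,0],[20,4],[24,0],[25,4],[28,1],[30,1],[31,0],[32,0],[33,3],[33,4],[34,0]]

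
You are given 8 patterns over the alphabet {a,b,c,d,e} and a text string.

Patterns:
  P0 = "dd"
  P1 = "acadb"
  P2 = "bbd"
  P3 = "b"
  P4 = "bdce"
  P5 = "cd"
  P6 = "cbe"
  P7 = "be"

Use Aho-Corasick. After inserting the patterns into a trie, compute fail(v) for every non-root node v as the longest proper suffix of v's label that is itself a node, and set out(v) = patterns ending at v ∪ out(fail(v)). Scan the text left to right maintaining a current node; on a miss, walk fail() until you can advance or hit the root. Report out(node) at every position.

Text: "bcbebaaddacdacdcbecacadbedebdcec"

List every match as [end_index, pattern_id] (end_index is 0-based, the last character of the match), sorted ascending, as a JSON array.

Build:
Trie nodes:
  0='ε' goto a→3 b→8 c→14 d→1
  1='d' goto d→2
  2='dd' goto ·  [P0 ends]
  3='a' goto c→4
  4='ac' goto a→5
  5='aca' goto d→6
  6='acad' goto b→7
  7='acadb' goto ·  [P1 ends]
  8='b' goto b→9 d→11 e→18  [P3 ends]
  9='bb' goto d→10
  10='bbd' goto ·  [P2 ends]
  11='bd' goto c→12
  12='bdc' goto e→13
  13='bdce' goto ·  [P4 ends]
  14='c' goto b→16 d→15
  15='cd' goto ·  [P5 ends]
  16='cb' goto e→17
  17='cbe' goto ·  [P6 ends]
  18='be' goto ·  [P7 ends]

Failure links (BFS by depth):
  n1('d'): parent n0 fail=0; on 'd' 0 → fail=0;  out ∅∪∅=∅
  n3('a'): parent n0 fail=0; on 'a' 0 → fail=0;  out ∅∪∅=∅
  n8('b'): parent n0 fail=0; on 'b' 0 → fail=0;  out {3}∪∅={3}
  n14('c'): parent n0 fail=0; on 'c' 0 → fail=0;  out ∅∪∅=∅
  n2('dd'): parent n1 fail=0; on 'd' 0 → fail=1;  out {0}∪∅={0}
  n4('ac'): parent n3 fail=0; on 'c' 0 → fail=14;  out ∅∪∅=∅
  n9('bb'): parent n8 fail=0; on 'b' 0 → fail=8;  out ∅∪{3}={3}
  n11('bd'): parent n8 fail=0; on 'd' 0 → fail=1;  out ∅∪∅=∅
  n15('cd'): parent n14 fail=0; on 'd' 0 → fail=1;  out {5}∪∅={5}
  n16('cb'): parent n14 fail=0; on 'b' 0 → fail=8;  out ∅∪{3}={3}
  n18('be'): parent n8 fail=0; on 'e' 0 → fail=0;  out {7}∪∅={7}
  n5('aca'): parent n4 fail=14; on 'a' 14→0 → fail=3;  out ∅∪∅=∅
  n10('bbd'): parent n9 fail=8; on 'd' 8 → fail=11;  out {2}∪∅={2}
  n12('bdc'): parent n11 fail=1; on 'c' 1→0 → fail=14;  out ∅∪∅=∅
  n17('cbe'): parent n16 fail=8; on 'e' 8 → fail=18;  out {6}∪{7}={6,7}
  n6('acad'): parent n5 fail=3; on 'd' 3→0 → fail=1;  out ∅∪∅=∅
  n13('bdce'): parent n12 fail=14; on 'e' 14→0 → fail=0;  out {4}∪∅={4}
  n7('acadb'): parent n6 fail=1; on 'b' 1→0 → fail=8;  out {1}∪{3}={1,3}

Scan:
pos 0 'b': at 8  ** P3@[0:0]
pos 1 'c': at 14 (via fail)
pos 2 'b': at 16  ** P3@[2:2]
pos 3 'e': at 17  ** P6@[1:3],P7@[2:3]
pos 4 'b': at 8 (via fail)  ** P3@[4:4]
pos 5 'a': at 3 (via fail)
pos 6 'a': at 3 (via fail)
pos 7 'd': at 1 (via fail)
pos 8 'd': at 2  ** P0@[7:8]
pos 9 'a': at 3 (via fail)
pos 10 'c': at 4
pos 11 'd': at 15 (via fail)  ** P5@[10:11]
pos 12 'a': at 3 (via fail)
pos 13 'c': at 4
pos 14 'd': at 15 (via fail)  ** P5@[13:14]
pos 15 'c': at 14 (via fail)
pos 16 'b': at 16  ** P3@[16:16]
pos 17 'e': at 17  ** P6@[15:17],P7@[16:17]
pos 18 'c': at 14 (via fail)
pos 19 'a': at 3 (via fail)
pos 20 'c': at 4
pos 21 'a': at 5
pos 22 'd': at 6
pos 23 'b': at 7  ** P1@[19:23],P3@[23:23]
pos 24 'e': at 18 (via fail)  ** P7@[23:24]
pos 25 'd': at 1 (via fail)
pos 26 'e': at 0 (via fail)
pos 27 'b': at 8  ** P3@[27:27]
pos 28 'd': at 11
pos 29 'c': at 12
pos 30 'e': at 13  ** P4@[27:30]
pos 31 'c': at 14 (via fail)

Result: [[0,3],[2,3],[3,6],[3,7],[4,3],[8,0],[11,5],[14,5],[16,3],[17,6],[17,7],[23,1],[23,3],[24,7],[27,3],[30,4]]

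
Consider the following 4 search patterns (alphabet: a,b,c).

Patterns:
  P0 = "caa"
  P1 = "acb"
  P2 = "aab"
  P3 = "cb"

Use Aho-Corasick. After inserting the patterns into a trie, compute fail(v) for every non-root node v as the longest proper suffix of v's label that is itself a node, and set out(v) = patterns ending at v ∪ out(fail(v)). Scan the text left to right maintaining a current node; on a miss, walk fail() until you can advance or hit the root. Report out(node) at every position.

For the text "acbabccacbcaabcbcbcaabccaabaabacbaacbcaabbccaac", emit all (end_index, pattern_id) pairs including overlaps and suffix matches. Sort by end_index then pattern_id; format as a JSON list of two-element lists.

Build:
Trie nodes:
  n0 'ε': a→4 c→1
  n1 'c': a→2 b→9
  n2 'ca': a→3
  n3 'caa': ·  ←P0
  n4 'a': a→7 c→5
  n5 'ac': b→6
  n6 'acb': ·  ←P1
  n7 'aa': b→8
  n8 'aab': ·  ←P2
  n9 'cb': ·  ←P3

BFS fail/out derivation:
  fail(1) 'c': from fail(0)=0 chase 'c': 0 ⇒ 0;  out=∅∪out(0)=∅
  fail(4) 'a': from fail(0)=0 chase 'a': 0 ⇒ 0;  out=∅∪out(0)=∅
  fail(2) 'ca': from fail(1)=0 chase 'a': 0 ⇒ 4;  out=∅∪out(4)=∅
  fail(5) 'ac': from fail(4)=0 chase 'c': 0 ⇒ 1;  out=∅∪out(1)=∅
  fail(7) 'aa': from fail(4)=0 chase 'a': 0 ⇒ 4;  out=∅∪out(4)=∅
  fail(9) 'cb': from fail(1)=0 chase 'b': 0 ⇒ 0;  out={3}∪out(0)={3}
  fail(3) 'caa': from fail(2)=4 chase 'a': 4 ⇒ 7;  out={0}∪out(7)={0}
  fail(6) 'acb': from fail(5)=1 chase 'b': 1 ⇒ 9;  out={1}∪out(9)={1,3}
  fail(8) 'aab': from fail(7)=4 chase 'b': 4→0 ⇒ 0;  out={2}∪out(0)={2}

Run:
pos 0 'a': at 4
pos 1 'c': at 5
pos 2 'b': at 6  ** P1@[0:2],P3@[1:2]
pos 3 'a': at 4 (fail-walked)
pos 4 'b': at 0 (fail-walked)
pos 5 'c': at 1
pos 6 'c': at 1 (fail-walked)
pos 7 'a': at 2
pos 8 'c': at 5 (fail-walked)
pos 9 'b': at 6  ** P1@[7:9],P3@[8:9]
pos 10 'c': at 1 (fail-walked)
pos 11 'a': at 2
pos 12 'a': at 3  ** P0@[10:12]
pos 13 'b': at 8 (fail-walked)  ** P2@[11:13]
pos 14 'c': at 1 (fail-walked)
pos 15 'b': at 9  ** P3@[14:15]
pos 16 'c': at 1 (fail-walked)
pos 17 'b': at 9  ** P3@[16:17]
pos 18 'c': at 1 (fail-walked)
pos 19 'a': at 2
pos 20 'a': at 3  ** P0@[18:20]
pos 21 'b': at 8 (fail-walked)  ** P2@[19:21]
pos 22 'c': at 1 (fail-walked)
pos 23 'c': at 1 (fail-walked)
pos 24 'a': at 2
pos 25 'a': at 3  ** P0@[23:25]
pos 26 'b': at 8 (fail-walked)  ** P2@[24:26]
pos 27 'a': at 4 (fail-walked)
pos 28 'a': at 7
pos 29 'b': at 8  ** P2@[27:29]
pos 30 'a': at 4 (fail-walked)
pos 31 'c': at 5
pos 32 'b': at 6  ** P1@[30:32],P3@[31:32]
pos 33 'a': at 4 (fail-walked)
pos 34 'a': at 7
pos 35 'c': at 5 (fail-walked)
pos 36 'b': at 6  ** P1@[34:36],P3@[35:36]
pos 37 'c': at 1 (fail-walked)
pos 38 'a': at 2
pos 39 'a': at 3  ** P0@[37:39]
pos 40 'b': at 8 (fail-walked)  ** P2@[38:40]
pos 41 'b': at 0 (fail-walked)
pos 42 'c': at 1
pos 43 'c': at 1 (fail-walked)
pos 44 'a': at 2
pos 45 'a': at 3  ** P0@[43:45]
pos 46 'c': at 5 (fail-walked)

All matches (sorted): [[2,1],[2,3],[9,1],[9,3],[12,0],[13,2],[15,3],[17,3],[20,0],[21,2],[25,0],[26,2],[29,2],[32,1],[32,3],[36,1],[36,3],[39,0],[40,2],[45,0]]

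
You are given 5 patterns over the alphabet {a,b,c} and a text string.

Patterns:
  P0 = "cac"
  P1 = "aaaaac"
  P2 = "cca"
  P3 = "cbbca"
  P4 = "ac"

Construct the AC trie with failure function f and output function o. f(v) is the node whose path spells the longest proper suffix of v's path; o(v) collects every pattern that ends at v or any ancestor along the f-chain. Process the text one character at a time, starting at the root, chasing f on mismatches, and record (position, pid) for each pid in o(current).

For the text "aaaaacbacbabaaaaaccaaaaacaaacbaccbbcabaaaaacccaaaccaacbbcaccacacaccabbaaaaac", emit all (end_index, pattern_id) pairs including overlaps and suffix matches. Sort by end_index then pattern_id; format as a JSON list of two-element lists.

Build automaton:
Trie nodes:
  n0 'ε': a→4 c→1
  n1 'c': a→2 b→12 c→10
  n2 'ca': c→3
  n3 'cac': ·  [P0 ends]
  n4 'a': a→5 c→16
  n5 'aa': a→6
  n6 'aaa': a→7
  n7 'aaaa': a→8
  n8 'aaaaa': c→9
  n9 'aaaaac': ·  [P1 ends]
  n10 'cc': a→11
  n11 'cca': ·  [P2 ends]
  n12 'cb': b→13
  n13 'cbb': c→14
  n14 'cbbc': a→15
  n15 'cbbca': ·  [P3 ends]
  n16 'ac': ·  [P4 ends]

BFS fail/out derivation:
  fail(1) 'c': from fail(0)=0 chase 'c': 0 ⇒ 0;  out=∅∪out(0)=∅
  fail(4) 'a': from fail(0)=0 chase 'a': 0 ⇒ 0;  out=∅∪out(0)=∅
  fail(2) 'ca': from fail(1)=0 chase 'a': 0 ⇒ 4;  out=∅∪out(4)=∅
  fail(5) 'aa': from fail(4)=0 chase 'a': 0 ⇒ 4;  out=∅∪out(4)=∅
  fail(10) 'cc': from fail(1)=0 chase 'c': 0 ⇒ 1;  out=∅∪out(1)=∅
  fail(12) 'cb': from fail(1)=0 chase 'b': 0 ⇒ 0;  out=∅∪out(0)=∅
  fail(16) 'ac': from fail(4)=0 chase 'c': 0 ⇒ 1;  out={4}∪out(1)={4}
  fail(3) 'cac': from fail(2)=4 chase 'c': 4 ⇒ 16;  out={0}∪out(16)={0,4}
  fail(6) 'aaa': from fail(5)=4 chase 'a': 4 ⇒ 5;  out=∅∪out(5)=∅
  fail(11) 'cca': from fail(10)=1 chase 'a': 1 ⇒ 2;  out={2}∪out(2)={2}
  fail(13) 'cbb': from fail(12)=0 chase 'b': 0 ⇒ 0;  out=∅∪out(0)=∅
  fail(7) 'aaaa': from fail(6)=5 chase 'a': 5 ⇒ 6;  out=∅∪out(6)=∅
  fail(14) 'cbbc': from fail(13)=0 chase 'c': 0 ⇒ 1;  out=∅∪out(1)=∅
  fail(8) 'aaaaa': from fail(7)=6 chase 'a': 6 ⇒ 7;  out=∅∪out(7)=∅
  fail(15) 'cbbca': from fail(14)=1 chase 'a': 1 ⇒ 2;  out={3}∪out(2)={3}
  fail(9) 'aaaaac': from fail(8)=7 chase 'c': 7→6→5→4 ⇒ 16;  out={1}∪out(16)={1,4}

Scan:
pos 0 'a': at 4
pos 1 'a': at 5
pos 2 'a': at 6
pos 3 'a': at 7
pos 4 'a': at 8
pos 5 'c': at 9  emit P1@[0:5],P4@[4:5]
pos 6 'b': at 12 (fail-walked)
pos 7 'a': at 4 (fail-walked)
pos 8 'c': at 16  emit P4@[7:8]
pos 9 'b': at 12 (fail-walked)
pos 10 'a': at 4 (fail-walked)
pos 11 'b': at 0 (fail-walked)
pos 12 'a': at 4
pos 13 'a': at 5
pos 14 'a': at 6
pos 15 'a': at 7
pos 16 'a': at 8
pos 17 'c': at 9  emit P1@[12:17],P4@[16:17]
pos 18 'c': at 10 (fail-walked)
pos 19 'a': at 11  emit P2@[17:19]
pos 20 'a': at 5 (fail-walked)
pos 21 'a': at 6
pos 22 'a': at 7
pos 23 'a': at 8
pos 24 'c': at 9  emit P1@[19:24],P4@[23:24]
pos 25 'a': at 2 (fail-walked)
pos 26 'a': at 5 (fail-walked)
pos 27 'a': at 6
pos 28 'c': at 16 (fail-walked)  emit P4@[27:28]
pos 29 'b': at 12 (fail-walked)
pos 30 'a': at 4 (fail-walked)
pos 31 'c': at 16  emit P4@[30:31]
pos 32 'c': at 10 (fail-walked)
pos 33 'b': at 12 (fail-walked)
pos 34 'b': at 13
pos 35 'c': at 14
pos 36 'a': at 15  emit P3@[32:36]
pos 37 'b': at 0 (fail-walked)
pos 38 'a': at 4
pos 39 'a': at 5
pos 40 'a': at 6
pos 41 'a': at 7
pos 42 'a': at 8
pos 43 'c': at 9  emit P1@[38:43],P4@[42:43]
pos 44 'c': at 10 (fail-walked)
pos 45 'c': at 10 (fail-walked)
pos 46 'a': at 11  emit P2@[44:46]
pos 47 'a': at 5 (fail-walked)
pos 48 'a': at 6
pos 49 'c': at 16 (fail-walked)  emit P4@[48:49]
pos 50 'c': at 10 (fail-walked)
pos 51 'a': at 11  emit P2@[49:51]
pos 52 'a': at 5 (fail-walked)
pos 53 'c': at 16 (fail-walked)  emit P4@[52:53]
pos 54 'b': at 12 (fail-walked)
pos 55 'b': at 13
pos 56 'c': at 14
pos 57 'a': at 15  emit P3@[53:57]
pos 58 'c': at 3 (fail-walked)  emit P0@[56:58],P4@[57:58]
pos 59 'c': at 10 (fail-walked)
pos 60 'a': at 11  emit P2@[58:60]
pos 61 'c': at 3 (fail-walked)  emit P0@[59:61],P4@[60:61]
pos 62 'a': at 2 (fail-walked)
pos 63 'c': at 3  emit P0@[61:63],P4@[62:63]
pos 64 'a': at 2 (fail-walked)
pos 65 'c': at 3  emit P0@[63:65],P4@[64:65]
pos 66 'c': at 10 (fail-walked)
pos 67 'a': at 11  emit P2@[65:67]
pos 68 'b': at 0 (fail-walked)
pos 69 'b': at 0
pos 70 'a': at 4
pos 71 'a': at 5
pos 72 'a': at 6
pos 73 'a': at 7
pos 74 'a': at 8
pos 75 'c': at 9  emit P1@[70:75],P4@[74:75]

All matches (sorted): [[5,1],[5,4],[8,4],[17,1],[17,4],[19,2],[24,1],[24,4],[28,4],[31,4],[36,3],[43,1],[43,4],[46,2],[49,4],[51,2],[53,4],[57,3],[58,0],[58,4],[60,2],[61,0],[61,4],[63,0],[63,4],[65,0],[65,4],[67,2],[75,1],[75,4]]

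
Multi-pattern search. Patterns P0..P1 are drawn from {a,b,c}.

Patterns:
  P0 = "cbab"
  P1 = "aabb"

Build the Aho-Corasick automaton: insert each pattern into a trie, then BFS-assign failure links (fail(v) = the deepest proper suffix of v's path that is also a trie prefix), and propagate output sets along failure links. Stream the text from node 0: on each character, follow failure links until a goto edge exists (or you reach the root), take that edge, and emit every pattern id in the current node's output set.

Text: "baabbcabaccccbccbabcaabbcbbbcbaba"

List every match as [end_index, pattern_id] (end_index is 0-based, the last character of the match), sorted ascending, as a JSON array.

Build:
Trie nodes:
  0='ε' goto a→5 c→1
  1='c' goto b→2
  2='cb' goto a→3
  3='cba' goto b→4
  4='cbab' goto ·  [P0 ends]
  5='a' goto a→6
  6='aa' goto b→7
  7='aab' goto b→8
  8='aabb' goto ·  [P1 ends]

BFS fail/out derivation:
  fail(1) 'c': from fail(0)=0 chase 'c': 0 ⇒ 0;  out=∅∪out(0)=∅
  fail(5) 'a': from fail(0)=0 chase 'a': 0 ⇒ 0;  out=∅∪out(0)=∅
  fail(2) 'cb': from fail(1)=0 chase 'b': 0 ⇒ 0;  out=∅∪out(0)=∅
  fail(6) 'aa': from fail(5)=0 chase 'a': 0 ⇒ 5;  out=∅∪out(5)=∅
  fail(3) 'cba': from fail(2)=0 chase 'a': 0 ⇒ 5;  out=∅∪out(5)=∅
  fail(7) 'aab': from fail(6)=5 chase 'b': 5→0 ⇒ 0;  out=∅∪out(0)=∅
  fail(4) 'cbab': from fail(3)=5 chase 'b': 5→0 ⇒ 0;  out={0}∪out(0)={0}
  fail(8) 'aabb': from fail(7)=0 chase 'b': 0 ⇒ 0;  out={1}∪out(0)={1}

Scan:
pos 0 'b': at 0
pos 1 'a': at 5
pos 2 'a': at 6
pos 3 'b': at 7
pos 4 'b': at 8  emit P1@[1:4]
pos 5 'c': at 1 ·f
pos 6 'a': at 5 ·f
pos 7 'b': at 0 ·f
pos 8 'a': at 5
pos 9 'c': at 1 ·f
pos 10 'c': at 1 ·f
pos 11 'c': at 1 ·f
pos 12 'c': at 1 ·f
pos 13 'b': at 2
pos 14 'c': at 1 ·f
pos 15 'c': at 1 ·f
pos 16 'b': at 2
pos 17 'a': at 3
pos 18 'b': at 4  emit P0@[15:18]
pos 19 'c': at 1 ·f
pos 20 'a': at 5 ·f
pos 21 'a': at 6
pos 22 'b': at 7
pos 23 'b': at 8  emit P1@[20:23]
pos 24 'c': at 1 ·f
pos 25 'b': at 2
pos 26 'b': at 0 ·f
pos 27 'b': at 0
pos 28 'c': at 1
pos 29 'b': at 2
pos 30 'a': at 3
pos 31 'b': at 4  emit P0@[28:31]
pos 32 'a': at 5 ·f

Matches: [[4,1],[18,0],[23,1],[31,0]]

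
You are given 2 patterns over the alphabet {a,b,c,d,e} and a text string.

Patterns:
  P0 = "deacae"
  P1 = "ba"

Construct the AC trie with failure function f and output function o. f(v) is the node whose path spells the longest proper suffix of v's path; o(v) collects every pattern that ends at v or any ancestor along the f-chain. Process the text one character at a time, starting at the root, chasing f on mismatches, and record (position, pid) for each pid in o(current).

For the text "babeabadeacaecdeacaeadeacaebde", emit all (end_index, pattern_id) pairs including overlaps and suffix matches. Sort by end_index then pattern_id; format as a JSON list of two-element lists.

Construct AC machine:
Trie (insert patterns):
  0='ε' goto b→7 d→1
  1='d' goto e→2
  2='de' goto a→3
  3='dea' goto c→4
  4='deac' goto a→5
  5='deaca' goto e→6
  6='deacae' goto ·  [P0 ends]
  7='b' goto a→8
  8='ba' goto ·  [P1 ends]

BFS fail/out derivation:
  n1('d'): parent n0 fail=0; on 'd' 0 → fail=0;  out ∅∪∅=∅
  n7('b'): parent n0 fail=0; on 'b' 0 → fail=0;  out ∅∪∅=∅
  n2('de'): parent n1 fail=0; on 'e' 0 → fail=0;  out ∅∪∅=∅
  n8('ba'): parent n7 fail=0; on 'a' 0 → fail=0;  out {1}∪∅={1}
  n3('dea'): parent n2 fail=0; on 'a' 0 → fail=0;  out ∅∪∅=∅
  n4('deac'): parent n3 fail=0; on 'c' 0 → fail=0;  out ∅∪∅=∅
  n5('deaca'): parent n4 fail=0; on 'a' 0 → fail=0;  out ∅∪∅=∅
  n6('deacae'): parent n5 fail=0; on 'e' 0 → fail=0;  out {0}∪∅={0}

Text stream:
pos 0 'b': at 7
pos 1 'a': at 8  → match P1@[0:1]
pos 2 'b': at 7 ·f
pos 3 'e': at 0 ·f
pos 4 'a': at 0
pos 5 'b': at 7
pos 6 'a': at 8  → match P1@[5:6]
pos 7 'd': at 1 ·f
pos 8 'e': at 2
pos 9 'a': at 3
pos 10 'c': at 4
pos 11 'a': at 5
pos 12 'e': at 6  → match P0@[7:12]
pos 13 'c': at 0 ·f
pos 14 'd': at 1
pos 15 'e': at 2
pos 16 'a': at 3
pos 17 'c': at 4
pos 18 'a': at 5
pos 19 'e': at 6  → match P0@[14:19]
pos 20 'a': at 0 ·f
pos 21 'd': at 1
pos 22 'e': at 2
pos 23 'a': at 3
pos 24 'c': at 4
pos 25 'a': at 5
pos 26 'e': at 6  → match P0@[21:26]
pos 27 'b': at 7 ·f
pos 28 'd': at 1 ·f
pos 29 'e': at 2

All matches (sorted): [[1,1],[6,1],[12,0],[19,0],[26,0]]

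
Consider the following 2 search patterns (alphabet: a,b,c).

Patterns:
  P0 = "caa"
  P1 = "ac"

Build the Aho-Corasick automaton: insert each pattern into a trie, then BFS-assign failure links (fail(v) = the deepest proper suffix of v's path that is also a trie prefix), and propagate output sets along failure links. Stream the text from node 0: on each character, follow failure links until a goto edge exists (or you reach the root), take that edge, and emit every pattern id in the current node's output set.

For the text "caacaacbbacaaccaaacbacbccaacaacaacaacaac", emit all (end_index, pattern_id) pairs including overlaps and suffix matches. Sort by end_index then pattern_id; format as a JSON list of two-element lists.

Build:
Trie nodes:
  0='ε' goto a→4 c→1
  1='c' goto a→2
  2='ca' goto a→3
  3='caa' goto ·  [P0 ends]
  4='a' goto c→5
  5='ac' goto ·  [P1 ends]

Failure links (BFS by depth):
  n1('c'): parent n0 fail=0; on 'c' 0 → fail=0;  out ∅∪∅=∅
  n4('a'): parent n0 fail=0; on 'a' 0 → fail=0;  out ∅∪∅=∅
  n2('ca'): parent n1 fail=0; on 'a' 0 → fail=4;  out ∅∪∅=∅
  n5('ac'): parent n4 fail=0; on 'c' 0 → fail=1;  out {1}∪∅={1}
  n3('caa'): parent n2 fail=4; on 'a' 4→0 → fail=4;  out {0}∪∅={0}

Text stream:
pos 0 'c': at 1
pos 1 'a': at 2
pos 2 'a': at 3  emit P0@[0:2]
pos 3 'c': at 5 ·f  emit P1@[2:3]
pos 4 'a': at 2 ·f
pos 5 'a': at 3  emit P0@[3:5]
pos 6 'c': at 5 ·f  emit P1@[5:6]
pos 7 'b': at 0 ·f
pos 8 'b': at 0
pos 9 'a': at 4
pos 10 'c': at 5  emit P1@[9:10]
pos 11 'a': at 2 ·f
pos 12 'a': at 3  emit P0@[10:12]
pos 13 'c': at 5 ·f  emit P1@[12:13]
pos 14 'c': at 1 ·f
pos 15 'a': at 2
pos 16 'a': at 3  emit P0@[14:16]
pos 17 'a': at 4 ·f
pos 18 'c': at 5  emit P1@[17:18]
pos 19 'b': at 0 ·f
pos 20 'a': at 4
pos 21 'c': at 5  emit P1@[20:21]
pos 22 'b': at 0 ·f
pos 23 'c': at 1
pos 24 'c': at 1 ·f
pos 25 'a': at 2
pos 26 'a': at 3  emit P0@[24:26]
pos 27 'c': at 5 ·f  emit P1@[26:27]
pos 28 'a': at 2 ·f
pos 29 'a': at 3  emit P0@[27:29]
pos 30 'c': at 5 ·f  emit P1@[29:30]
pos 31 'a': at 2 ·f
pos 32 'a': at 3  emit P0@[30:32]
pos 33 'c': at 5 ·f  emit P1@[32:33]
pos 34 'a': at 2 ·f
pos 35 'a': at 3  emit P0@[33:35]
pos 36 'c': at 5 ·f  emit P1@[35:36]
pos 37 'a': at 2 ·f
pos 38 'a': at 3  emit P0@[36:38]
pos 39 'c': at 5 ·f  emit P1@[38:39]

Result: [[2,0],[3,1],[5,0],[6,1],[10,1],[12,0],[13,1],[16,0],[18,1],[21,1],[26,0],[27,1],[29,0],[30,1],[32,0],[33,1],[35,0],[36,1],[38,0],[39,1]]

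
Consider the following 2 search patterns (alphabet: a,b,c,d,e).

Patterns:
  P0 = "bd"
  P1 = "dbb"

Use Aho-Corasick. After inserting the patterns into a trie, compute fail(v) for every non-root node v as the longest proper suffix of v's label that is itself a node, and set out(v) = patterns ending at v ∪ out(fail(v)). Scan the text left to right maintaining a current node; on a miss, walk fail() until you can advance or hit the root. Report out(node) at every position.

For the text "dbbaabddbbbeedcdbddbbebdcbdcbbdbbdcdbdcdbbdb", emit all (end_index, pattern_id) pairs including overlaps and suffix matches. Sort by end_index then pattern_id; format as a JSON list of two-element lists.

Construct AC machine:
Trie (insert patterns):
  n0 'ε': b→1 d→3
  n1 'b': d→2
  n2 'bd': ·  [P0 ends]
  n3 'd': b→4
  n4 'db': b→5
  n5 'dbb': ·  [P1 ends]

Failure links (BFS by depth):
  n1('b'): parent n0 fail=0; on 'b' 0 → fail=0;  out ∅∪∅=∅
  n3('d'): parent n0 fail=0; on 'd' 0 → fail=0;  out ∅∪∅=∅
  n2('bd'): parent n1 fail=0; on 'd' 0 → fail=3;  out {0}∪∅={0}
  n4('db'): parent n3 fail=0; on 'b' 0 → fail=1;  out ∅∪∅=∅
  n5('dbb'): parent n4 fail=1; on 'b' 1→0 → fail=1;  out {1}∪∅={1}

Run:
[0] read 'd'  n0⇒n3
[1] read 'b'  n3⇒n4
[2] read 'b'  n4⇒n5  emit P1@[0:2]
[3] read 'a'  n5⇒n0 ·f
[4] read 'a'  n0⇒n0
[5] read 'b'  n0⇒n1
[6] read 'd'  n1⇒n2  emit P0@[5:6]
[7] read 'd'  n2⇒n3 ·f
[8] read 'b'  n3⇒n4
[9] read 'b'  n4⇒n5  emit P1@[7:9]
[10] read 'b'  n5⇒n1 ·f
[11] read 'e'  n1⇒n0 ·f
[12] read 'e'  n0⇒n0
[13] read 'd'  n0⇒n3
[14] read 'c'  n3⇒n0 ·f
[15] read 'd'  n0⇒n3
[16] read 'b'  n3⇒n4
[17] read 'd'  n4⇒n2 ·f  emit P0@[16:17]
[18] read 'd'  n2⇒n3 ·f
[19] read 'b'  n3⇒n4
[20] read 'b'  n4⇒n5  emit P1@[18:20]
[21] read 'e'  n5⇒n0 ·f
[22] read 'b'  n0⇒n1
[23] read 'd'  n1⇒n2  emit P0@[22:23]
[24] read 'c'  n2⇒n0 ·f
[25] read 'b'  n0⇒n1
[26] read 'd'  n1⇒n2  emit P0@[25:26]
[27] read 'c'  n2⇒n0 ·f
[28] read 'b'  n0⇒n1
[29] read 'b'  n1⇒n1 ·f
[30] read 'd'  n1⇒n2  emit P0@[29:30]
[31] read 'b'  n2⇒n4 ·f
[32] read 'b'  n4⇒n5  emit P1@[30:32]
[33] read 'd'  n5⇒n2 ·f  emit P0@[32:33]
[34] read 'c'  n2⇒n0 ·f
[35] read 'd'  n0⇒n3
[36] read 'b'  n3⇒n4
[37] read 'd'  n4⇒n2 ·f  emit P0@[36:37]
[38] read 'c'  n2⇒n0 ·f
[39] read 'd'  n0⇒n3
[40] read 'b'  n3⇒n4
[41] read 'b'  n4⇒n5  emit P1@[39:41]
[42] read 'd'  n5⇒n2 ·f  emit P0@[41:42]
[43] read 'b'  n2⇒n4 ·f

Result: [[2,1],[6,0],[9,1],[17,0],[20,1],[23,0],[26,0],[30,0],[32,1],[33,0],[37,0],[41,1],[42,0]]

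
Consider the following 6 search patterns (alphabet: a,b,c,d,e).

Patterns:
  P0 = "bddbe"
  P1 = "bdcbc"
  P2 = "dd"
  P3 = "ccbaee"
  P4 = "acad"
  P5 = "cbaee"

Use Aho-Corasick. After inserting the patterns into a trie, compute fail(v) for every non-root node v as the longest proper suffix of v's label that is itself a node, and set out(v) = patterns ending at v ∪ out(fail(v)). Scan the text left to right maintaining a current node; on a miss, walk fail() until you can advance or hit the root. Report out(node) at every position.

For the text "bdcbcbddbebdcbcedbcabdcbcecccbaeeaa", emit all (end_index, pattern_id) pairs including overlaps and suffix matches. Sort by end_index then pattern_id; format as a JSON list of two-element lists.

Construct AC machine:
Trie (insert patterns):
  n0 'ε': a→17 b→1 c→11 d→9
  n1 'b': d→2
  n2 'bd': c→6 d→3
  n3 'bdd': b→4
  n4 'bddb': e→5
  n5 'bddbe': ·  ←P0
  n6 'bdc': b→7
  n7 'bdcb': c→8
  n8 'bdcbc': ·  ←P1
  n9 'd': d→10
  n10 'dd': ·  ←P2
  n11 'c': b→21 c→12
  n12 'cc': b→13
  n13 'ccb': a→14
  n14 'ccba': e→15
  n15 'ccbae': e→16
  n16 'ccbaee': ·  ←P3
  n17 'a': c→18
  n18 'ac': a→19
  n19 'aca': d→20
  n20 'acad': ·  ←P4
  n21 'cb': a→22
  n22 'cba': e→23
  n23 'cbae': e→24
  n24 'cbaee': ·  ←P5

Failure links (BFS by depth):
  fail(1) 'b': from fail(0)=0 chase 'b': 0 ⇒ 0;  out=∅∪out(0)=∅
  fail(9) 'd': from fail(0)=0 chase 'd': 0 ⇒ 0;  out=∅∪out(0)=∅
  fail(11) 'c': from fail(0)=0 chase 'c': 0 ⇒ 0;  out=∅∪out(0)=∅
  fail(17) 'a': from fail(0)=0 chase 'a': 0 ⇒ 0;  out=∅∪out(0)=∅
  fail(2) 'bd': from fail(1)=0 chase 'd': 0 ⇒ 9;  out=∅∪out(9)=∅
  fail(10) 'dd': from fail(9)=0 chase 'd': 0 ⇒ 9;  out={2}∪out(9)={2}
  fail(12) 'cc': from fail(11)=0 chase 'c': 0 ⇒ 11;  out=∅∪out(11)=∅
  fail(18) 'ac': from fail(17)=0 chase 'c': 0 ⇒ 11;  out=∅∪out(11)=∅
  fail(21) 'cb': from fail(11)=0 chase 'b': 0 ⇒ 1;  out=∅∪out(1)=∅
  fail(3) 'bdd': from fail(2)=9 chase 'd': 9 ⇒ 10;  out=∅∪out(10)={2}
  fail(6) 'bdc': from fail(2)=9 chase 'c': 9→0 ⇒ 11;  out=∅∪out(11)=∅
  fail(13) 'ccb': from fail(12)=11 chase 'b': 11 ⇒ 21;  out=∅∪out(21)=∅
  fail(19) 'aca': from fail(18)=11 chase 'a': 11→0 ⇒ 17;  out=∅∪out(17)=∅
  fail(22) 'cba': from fail(21)=1 chase 'a': 1→0 ⇒ 17;  out=∅∪out(17)=∅
  fail(4) 'bddb': from fail(3)=10 chase 'b': 10→9→0 ⇒ 1;  out=∅∪out(1)=∅
  fail(7) 'bdcb': from fail(6)=11 chase 'b': 11 ⇒ 21;  out=∅∪out(21)=∅
  fail(14) 'ccba': from fail(13)=21 chase 'a': 21 ⇒ 22;  out=∅∪out(22)=∅
  fail(20) 'acad': from fail(19)=17 chase 'd': 17→0 ⇒ 9;  out={4}∪out(9)={4}
  fail(23) 'cbae': from fail(22)=17 chase 'e': 17→0 ⇒ 0;  out=∅∪out(0)=∅
  fail(5) 'bddbe': from fail(4)=1 chase 'e': 1→0 ⇒ 0;  out={0}∪out(0)={0}
  fail(8) 'bdcbc': from fail(7)=21 chase 'c': 21→1→0 ⇒ 11;  out={1}∪out(11)={1}
  fail(15) 'ccbae': from fail(14)=22 chase 'e': 22 ⇒ 23;  out=∅∪out(23)=∅
  fail(24) 'cbaee': from fail(23)=0 chase 'e': 0 ⇒ 0;  out={5}∪out(0)={5}
  fail(16) 'ccbaee': from fail(15)=23 chase 'e': 23 ⇒ 24;  out={3}∪out(24)={3,5}

Scan:
[0] read 'b'  n0⇒n1
[1] read 'd'  n1⇒n2
[2] read 'c'  n2⇒n6
[3] read 'b'  n6⇒n7
[4] read 'c'  n7⇒n8  ** P1@[0:4]
[5] read 'b'  n8⇒n21 ·f
[6] read 'd'  n21⇒n2 ·f
[7] read 'd'  n2⇒n3  ** P2@[6:7]
[8] read 'b'  n3⇒n4
[9] read 'e'  n4⇒n5  ** P0@[5:9]
[10] read 'b'  n5⇒n1 ·f
[11] read 'd'  n1⇒n2
[12] read 'c'  n2⇒n6
[13] read 'b'  n6⇒n7
[14] read 'c'  n7⇒n8  ** P1@[10:14]
[15] read 'e'  n8⇒n0 ·f
[16] read 'd'  n0⇒n9
[17] read 'b'  n9⇒n1 ·f
[18] read 'c'  n1⇒n11 ·f
[19] read 'a'  n11⇒n17 ·f
[20] read 'b'  n17⇒n1 ·f
[21] read 'd'  n1⇒n2
[22] read 'c'  n2⇒n6
[23] read 'b'  n6⇒n7
[24] read 'c'  n7⇒n8  ** P1@[20:24]
[25] read 'e'  n8⇒n0 ·f
[26] read 'c'  n0⇒n11
[27] read 'c'  n11⇒n12
[28] read 'c'  n12⇒n12 ·f
[29] read 'b'  n12⇒n13
[30] read 'a'  n13⇒n14
[31] read 'e'  n14⇒n15
[32] read 'e'  n15⇒n16  ** P3@[27:32],P5@[28:32]
[33] read 'a'  n16⇒n17 ·f
[34] read 'a'  n17⇒n17 ·f

All matches (sorted): [[4,1],[7,2],[9,0],[14,1],[24,1],[32,3],[32,5]]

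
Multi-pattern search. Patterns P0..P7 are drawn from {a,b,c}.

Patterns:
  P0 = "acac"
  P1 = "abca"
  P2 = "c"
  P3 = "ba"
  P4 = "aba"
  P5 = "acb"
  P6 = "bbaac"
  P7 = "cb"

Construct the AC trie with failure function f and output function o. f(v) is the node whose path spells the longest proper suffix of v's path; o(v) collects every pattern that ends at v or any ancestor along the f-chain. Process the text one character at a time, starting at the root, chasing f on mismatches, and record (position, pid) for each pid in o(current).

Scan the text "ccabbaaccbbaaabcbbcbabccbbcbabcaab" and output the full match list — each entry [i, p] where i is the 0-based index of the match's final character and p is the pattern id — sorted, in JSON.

Construct AC machine:
Trie nodes:
  n0 'ε': a→1 b→9 c→8
  n1 'a': b→5 c→2
  n2 'ac': a→3 b→12
  n3 'aca': c→4
  n4 'acac': ·  [P0 ends]
  n5 'ab': a→11 c→6
  n6 'abc': a→7
  n7 'abca': ·  [P1 ends]
  n8 'c': b→17  [P2 ends]
  n9 'b': a→10 b→13
  n10 'ba': ·  [P3 ends]
  n11 'aba': ·  [P4 ends]
  n12 'acb': ·  [P5 ends]
  n13 'bb': a→14
  n14 'bba': a→15
  n15 'bbaa': c→16
  n16 'bbaac': ·  [P6 ends]
  n17 'cb': ·  [P7 ends]

Failure links (BFS by depth):
  fail(1) 'a': from fail(0)=0 chase 'a': 0 ⇒ 0;  out=∅∪out(0)=∅
  fail(8) 'c': from fail(0)=0 chase 'c': 0 ⇒ 0;  out={2}∪out(0)={2}
  fail(9) 'b': from fail(0)=0 chase 'b': 0 ⇒ 0;  out=∅∪out(0)=∅
  fail(2) 'ac': from fail(1)=0 chase 'c': 0 ⇒ 8;  out=∅∪out(8)={2}
  fail(5) 'ab': from fail(1)=0 chase 'b': 0 ⇒ 9;  out=∅∪out(9)=∅
  fail(10) 'ba': from fail(9)=0 chase 'a': 0 ⇒ 1;  out={3}∪out(1)={3}
  fail(13) 'bb': from fail(9)=0 chase 'b': 0 ⇒ 9;  out=∅∪out(9)=∅
  fail(17) 'cb': from fail(8)=0 chase 'b': 0 ⇒ 9;  out={7}∪out(9)={7}
  fail(3) 'aca': from fail(2)=8 chase 'a': 8→0 ⇒ 1;  out=∅∪out(1)=∅
  fail(6) 'abc': from fail(5)=9 chase 'c': 9→0 ⇒ 8;  out=∅∪out(8)={2}
  fail(11) 'aba': from fail(5)=9 chase 'a': 9 ⇒ 10;  out={4}∪out(10)={3,4}
  fail(12) 'acb': from fail(2)=8 chase 'b': 8 ⇒ 17;  out={5}∪out(17)={5,7}
  fail(14) 'bba': from fail(13)=9 chase 'a': 9 ⇒ 10;  out=∅∪out(10)={3}
  fail(4) 'acac': from fail(3)=1 chase 'c': 1 ⇒ 2;  out={0}∪out(2)={0,2}
  fail(7) 'abca': from fail(6)=8 chase 'a': 8→0 ⇒ 1;  out={1}∪out(1)={1}
  fail(15) 'bbaa': from fail(14)=10 chase 'a': 10→1→0 ⇒ 1;  out=∅∪out(1)=∅
  fail(16) 'bbaac': from fail(15)=1 chase 'c': 1 ⇒ 2;  out={6}∪out(2)={2,6}

Text stream:
pos 0 'c': at 8  emit P2@[0:0]
pos 1 'c': at 8 ·f  emit P2@[1:1]
pos 2 'a': at 1 ·f
pos 3 'b': at 5
pos 4 'b': at 13 ·f
pos 5 'a': at 14  emit P3@[4:5]
pos 6 'a': at 15
pos 7 'c': at 16  emit P2@[7:7],P6@[3:7]
pos 8 'c': at 8 ·f  emit P2@[8:8]
pos 9 'b': at 17  emit P7@[8:9]
pos 10 'b': at 13 ·f
pos 11 'a': at 14  emit P3@[10:11]
pos 12 'a': at 15
pos 13 'a': at 1 ·f
pos 14 'b': at 5
pos 15 'c': at 6  emit P2@[15:15]
pos 16 'b': at 17 ·f  emit P7@[15:16]
pos 17 'b': at 13 ·f
pos 18 'c': at 8 ·f  emit P2@[18:18]
pos 19 'b': at 17  emit P7@[18:19]
pos 20 'a': at 10 ·f  emit P3@[19:20]
pos 21 'b': at 5 ·f
pos 22 'c': at 6  emit P2@[22:22]
pos 23 'c': at 8 ·f  emit P2@[23:23]
pos 24 'b': at 17  emit P7@[23:24]
pos 25 'b': at 13 ·f
pos 26 'c': at 8 ·f  emit P2@[26:26]
pos 27 'b': at 17  emit P7@[26:27]
pos 28 'a': at 10 ·f  emit P3@[27:28]
pos 29 'b': at 5 ·f
pos 30 'c': at 6  emit P2@[30:30]
pos 31 'a': at 7  emit P1@[28:31]
pos 32 'a': at 1 ·f
pos 33 'b': at 5

Result: [[0,2],[1,2],[5,3],[7,2],[7,6],[8,2],[9,7],[11,3],[15,2],[16,7],[18,2],[19,7],[20,3],[22,2],[23,2],[24,7],[26,2],[27,7],[28,3],[30,2],[31,1]]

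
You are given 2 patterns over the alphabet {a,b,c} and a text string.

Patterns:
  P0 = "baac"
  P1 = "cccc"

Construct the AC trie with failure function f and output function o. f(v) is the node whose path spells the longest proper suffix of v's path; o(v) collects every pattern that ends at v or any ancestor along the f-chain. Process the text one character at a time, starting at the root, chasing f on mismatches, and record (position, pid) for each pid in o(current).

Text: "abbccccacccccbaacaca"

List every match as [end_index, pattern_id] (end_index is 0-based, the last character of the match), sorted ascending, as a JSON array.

Construct AC machine:
Trie (insert patterns):
  0='ε' goto b→1 c→5
  1='b' goto a→2
  2='ba' goto a→3
  3='baa' goto c→4
  4='baac' goto ·  ←P0
  5='c' goto c→6
  6='cc' goto c→7
  7='ccc' goto c→8
  8='cccc' goto ·  ←P1

Failure links (BFS by depth):
  n1('b'): parent n0 fail=0; on 'b' 0 → fail=0;  out ∅∪∅=∅
  n5('c'): parent n0 fail=0; on 'c' 0 → fail=0;  out ∅∪∅=∅
  n2('ba'): parent n1 fail=0; on 'a' 0 → fail=0;  out ∅∪∅=∅
  n6('cc'): parent n5 fail=0; on 'c' 0 → fail=5;  out ∅∪∅=∅
  n3('baa'): parent n2 fail=0; on 'a' 0 → fail=0;  out ∅∪∅=∅
  n7('ccc'): parent n6 fail=5; on 'c' 5 → fail=6;  out ∅∪∅=∅
  n4('baac'): parent n3 fail=0; on 'c' 0 → fail=5;  out {0}∪∅={0}
  n8('cccc'): parent n7 fail=6; on 'c' 6 → fail=7;  out {1}∪∅={1}

Scan:
[0] read 'a'  n0⇒n0
[1] read 'b'  n0⇒n1
[2] read 'b'  n1⇒n1 ·f
[3] read 'c'  n1⇒n5 ·f
[4] read 'c'  n5⇒n6
[5] read 'c'  n6⇒n7
[6] read 'c'  n7⇒n8  emit P1@[3:6]
[7] read 'a'  n8⇒n0 ·f
[8] read 'c'  n0⇒n5
[9] read 'c'  n5⇒n6
[10] read 'c'  n6⇒n7
[11] read 'c'  n7⇒n8  emit P1@[8:11]
[12] read 'c'  n8⇒n8 ·f  emit P1@[9:12]
[13] read 'b'  n8⇒n1 ·f
[14] read 'a'  n1⇒n2
[15] read 'a'  n2⇒n3
[16] read 'c'  n3⇒n4  emit P0@[13:16]
[17] read 'a'  n4⇒n0 ·f
[18] read 'c'  n0⇒n5
[19] read 'a'  n5⇒n0 ·f

Result: [[6,1],[11,1],[12,1],[16,0]]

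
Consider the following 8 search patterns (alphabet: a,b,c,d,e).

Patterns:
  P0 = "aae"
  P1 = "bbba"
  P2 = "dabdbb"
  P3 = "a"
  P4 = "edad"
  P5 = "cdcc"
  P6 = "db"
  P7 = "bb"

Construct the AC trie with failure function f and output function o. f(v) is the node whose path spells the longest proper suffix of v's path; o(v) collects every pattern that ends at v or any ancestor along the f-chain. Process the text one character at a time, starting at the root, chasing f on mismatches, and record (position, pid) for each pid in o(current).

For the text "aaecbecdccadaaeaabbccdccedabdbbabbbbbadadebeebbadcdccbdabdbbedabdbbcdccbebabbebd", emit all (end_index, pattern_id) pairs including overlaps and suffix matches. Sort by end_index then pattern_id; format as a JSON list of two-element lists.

Build:
Trie nodes:
  n0 'ε': a→1 b→4 c→18 d→8 e→14
  n1 'a': a→2  [P3 ends]
  n2 'aa': e→3
  n3 'aae': ·  [P0 ends]
  n4 'b': b→5
  n5 'bb': b→6  [P7 ends]
  n6 'bbb': a→7
  n7 'bbba': ·  [P1 ends]
  n8 'd': a→9 b→22
  n9 'da': b→10
  n10 'dab': d→11
  n11 'dabd': b→12
  n12 'dabdb': b→13
  n13 'dabdbb': ·  [P2 ends]
  n14 'e': d→15
  n15 'ed': a→16
  n16 'eda': d→17
  n17 'edad': ·  [P4 ends]
  n18 'c': d→19
  n19 'cd': c→20
  n20 'cdc': c→21
  n21 'cdcc': ·  [P5 ends]
  n22 'db': ·  [P6 ends]

Failure links (BFS by depth):
  fail(1) 'a': from fail(0)=0 chase 'a': 0 ⇒ 0;  out={3}∪out(0)={3}
  fail(4) 'b': from fail(0)=0 chase 'b': 0 ⇒ 0;  out=∅∪out(0)=∅
  fail(8) 'd': from fail(0)=0 chase 'd': 0 ⇒ 0;  out=∅∪out(0)=∅
  fail(14) 'e': from fail(0)=0 chase 'e': 0 ⇒ 0;  out=∅∪out(0)=∅
  fail(18) 'c': from fail(0)=0 chase 'c': 0 ⇒ 0;  out=∅∪out(0)=∅
  fail(2) 'aa': from fail(1)=0 chase 'a': 0 ⇒ 1;  out=∅∪out(1)={3}
  fail(5) 'bb': from fail(4)=0 chase 'b': 0 ⇒ 4;  out={7}∪out(4)={7}
  fail(9) 'da': from fail(8)=0 chase 'a': 0 ⇒ 1;  out=∅∪out(1)={3}
  fail(15) 'ed': from fail(14)=0 chase 'd': 0 ⇒ 8;  out=∅∪out(8)=∅
  fail(19) 'cd': from fail(18)=0 chase 'd': 0 ⇒ 8;  out=∅∪out(8)=∅
  fail(22) 'db': from fail(8)=0 chase 'b': 0 ⇒ 4;  out={6}∪out(4)={6}
  fail(3) 'aae': from fail(2)=1 chase 'e': 1→0 ⇒ 14;  out={0}∪out(14)={0}
  fail(6) 'bbb': from fail(5)=4 chase 'b': 4 ⇒ 5;  out=∅∪out(5)={7}
  fail(10) 'dab': from fail(9)=1 chase 'b': 1→0 ⇒ 4;  out=∅∪out(4)=∅
  fail(16) 'eda': from fail(15)=8 chase 'a': 8 ⇒ 9;  out=∅∪out(9)={3}
  fail(20) 'cdc': from fail(19)=8 chase 'c': 8→0 ⇒ 18;  out=∅∪out(18)=∅
  fail(7) 'bbba': from fail(6)=5 chase 'a': 5→4→0 ⇒ 1;  out={1}∪out(1)={1,3}
  fail(11) 'dabd': from fail(10)=4 chase 'd': 4→0 ⇒ 8;  out=∅∪out(8)=∅
  fail(17) 'edad': from fail(16)=9 chase 'd': 9→1→0 ⇒ 8;  out={4}∪out(8)={4}
  fail(21) 'cdcc': from fail(20)=18 chase 'c': 18→0 ⇒ 18;  out={5}∪out(18)={5}
  fail(12) 'dabdb': from fail(11)=8 chase 'b': 8 ⇒ 22;  out=∅∪out(22)={6}
  fail(13) 'dabdbb': from fail(12)=22 chase 'b': 22→4 ⇒ 5;  out={2}∪out(5)={2,7}

Text stream:
pos 0 'a': at 1  ** P3@[0:0]
pos 1 'a': at 2  ** P3@[1:1]
pos 2 'e': at 3  ** P0@[0:2]
pos 3 'c': at 18 (fail-walked)
pos 4 'b': at 4 (fail-walked)
pos 5 'e': at 14 (fail-walked)
pos 6 'c': at 18 (fail-walked)
pos 7 'd': at 19
pos 8 'c': at 20
pos 9 'c': at 21  ** P5@[6:9]
pos 10 'a': at 1 (fail-walked)  ** P3@[10:10]
pos 11 'd': at 8 (fail-walked)
pos 12 'a': at 9  ** P3@[12:12]
pos 13 'a': at 2 (fail-walked)  ** P3@[13:13]
pos 14 'e': at 3  ** P0@[12:14]
pos 15 'a': at 1 (fail-walked)  ** P3@[15:15]
pos 16 'a': at 2  ** P3@[16:16]
pos 17 'b': at 4 (fail-walked)
pos 18 'b': at 5  ** P7@[17:18]
pos 19 'c': at 18 (fail-walked)
pos 20 'c': at 18 (fail-walked)
pos 21 'd': at 19
pos 22 'c': at 20
pos 23 'c': at 21  ** P5@[20:23]
pos 24 'e': at 14 (fail-walked)
pos 25 'd': at 15
pos 26 'a': at 16  ** P3@[26:26]
pos 27 'b': at 10 (fail-walked)
pos 28 'd': at 11
pos 29 'b': at 12  ** P6@[28:29]
pos 30 'b': at 13  ** P2@[25:30],P7@[29:30]
pos 31 'a': at 1 (fail-walked)  ** P3@[31:31]
pos 32 'b': at 4 (fail-walked)
pos 33 'b': at 5  ** P7@[32:33]
pos 34 'b': at 6  ** P7@[33:34]
pos 35 'b': at 6 (fail-walked)  ** P7@[34:35]
pos 36 'b': at 6 (fail-walked)  ** P7@[35:36]
pos 37 'a': at 7  ** P1@[34:37],P3@[37:37]
pos 38 'd': at 8 (fail-walked)
pos 39 'a': at 9  ** P3@[39:39]
pos 40 'd': at 8 (fail-walked)
pos 41 'e': at 14 (fail-walked)
pos 42 'b': at 4 (fail-walked)
pos 43 'e': at 14 (fail-walked)
pos 44 'e': at 14 (fail-walked)
pos 45 'b': at 4 (fail-walked)
pos 46 'b': at 5  ** P7@[45:46]
pos 47 'a': at 1 (fail-walked)  ** P3@[47:47]
pos 48 'd': at 8 (fail-walked)
pos 49 'c': at 18 (fail-walked)
pos 50 'd': at 19
pos 51 'c': at 20
pos 52 'c': at 21  ** P5@[49:52]
pos 53 'b': at 4 (fail-walked)
pos 54 'd': at 8 (fail-walked)
pos 55 'a': at 9  ** P3@[55:55]
pos 56 'b': at 10
pos 57 'd': at 11
pos 58 'b': at 12  ** P6@[57:58]
pos 59 'b': at 13  ** P2@[54:59],P7@[58:59]
pos 60 'e': at 14 (fail-walked)
pos 61 'd': at 15
pos 62 'a': at 16  ** P3@[62:62]
pos 63 'b': at 10 (fail-walked)
pos 64 'd': at 11
pos 65 'b': at 12  ** P6@[64:65]
pos 66 'b': at 13  ** P2@[61:66],P7@[65:66]
pos 67 'c': at 18 (fail-walked)
pos 68 'd': at 19
pos 69 'c': at 20
pos 70 'c': at 21  ** P5@[67:70]
pos 71 'b': at 4 (fail-walked)
pos 72 'e': at 14 (fail-walked)
pos 73 'b': at 4 (fail-walked)
pos 74 'a': at 1 (fail-walked)  ** P3@[74:74]
pos 75 'b': at 4 (fail-walked)
pos 76 'b': at 5  ** P7@[75:76]
pos 77 'e': at 14 (fail-walked)
pos 78 'b': at 4 (fail-walked)
pos 79 'd': at 8 (fail-walked)

Matches: [[0,3],[1,3],[2,0],[9,5],[10,3],[12,3],[13,3],[14,0],[15,3],[16,3],[18,7],[23,5],[26,3],[29,6],[30,2],[30,7],[31,3],[33,7],[34,7],[35,7],[36,7],[37,1],[37,3],[39,3],[46,7],[47,3],[52,5],[55,3],[58,6],[59,2],[59,7],[62,3],[65,6],[66,2],[66,7],[70,5],[74,3],[76,7]]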